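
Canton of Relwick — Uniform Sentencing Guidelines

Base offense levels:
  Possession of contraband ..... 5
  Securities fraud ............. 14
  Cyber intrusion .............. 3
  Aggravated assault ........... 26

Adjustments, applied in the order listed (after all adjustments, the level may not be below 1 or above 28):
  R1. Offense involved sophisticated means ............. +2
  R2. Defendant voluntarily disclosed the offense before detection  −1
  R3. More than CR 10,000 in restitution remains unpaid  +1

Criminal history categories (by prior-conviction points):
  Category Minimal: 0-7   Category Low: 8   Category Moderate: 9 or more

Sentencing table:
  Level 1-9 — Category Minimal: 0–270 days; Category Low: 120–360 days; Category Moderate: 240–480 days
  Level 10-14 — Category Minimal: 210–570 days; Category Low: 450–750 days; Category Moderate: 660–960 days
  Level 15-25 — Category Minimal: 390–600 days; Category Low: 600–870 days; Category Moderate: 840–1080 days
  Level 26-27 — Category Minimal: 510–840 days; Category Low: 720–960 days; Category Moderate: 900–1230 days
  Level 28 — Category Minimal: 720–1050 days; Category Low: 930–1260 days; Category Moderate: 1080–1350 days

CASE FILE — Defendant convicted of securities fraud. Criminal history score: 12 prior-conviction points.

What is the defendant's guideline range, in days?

660-960 days

Base offense level for securities fraud: 14.
Final offense level: 14.
Criminal history: 12 prior points → Category Moderate (9+).
Level 14 falls in the 10-14 band.
Grid: Level 10-14 × Category Moderate = 660-960 days.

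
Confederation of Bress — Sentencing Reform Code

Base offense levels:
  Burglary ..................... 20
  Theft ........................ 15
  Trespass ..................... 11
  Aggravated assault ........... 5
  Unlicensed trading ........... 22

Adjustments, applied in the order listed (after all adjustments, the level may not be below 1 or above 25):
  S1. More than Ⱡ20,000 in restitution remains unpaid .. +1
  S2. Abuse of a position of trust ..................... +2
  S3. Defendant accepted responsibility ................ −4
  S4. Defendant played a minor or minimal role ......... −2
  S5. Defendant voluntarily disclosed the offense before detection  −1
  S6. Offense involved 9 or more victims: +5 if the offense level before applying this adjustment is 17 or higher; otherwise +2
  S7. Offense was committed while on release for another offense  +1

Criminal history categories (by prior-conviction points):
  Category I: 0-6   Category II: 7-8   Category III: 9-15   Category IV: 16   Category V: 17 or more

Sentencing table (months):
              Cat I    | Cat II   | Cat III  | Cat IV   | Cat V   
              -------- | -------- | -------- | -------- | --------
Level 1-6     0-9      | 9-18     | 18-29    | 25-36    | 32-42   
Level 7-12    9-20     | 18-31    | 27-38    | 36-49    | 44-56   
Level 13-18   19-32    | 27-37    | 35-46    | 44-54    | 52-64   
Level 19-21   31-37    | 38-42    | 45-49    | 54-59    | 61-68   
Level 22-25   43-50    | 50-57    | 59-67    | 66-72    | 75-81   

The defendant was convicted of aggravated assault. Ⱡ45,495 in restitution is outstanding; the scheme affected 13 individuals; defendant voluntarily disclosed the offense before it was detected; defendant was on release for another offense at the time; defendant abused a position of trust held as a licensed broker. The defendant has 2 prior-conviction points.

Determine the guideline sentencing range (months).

Base offense level for aggravated assault: 5.
S1 applies: 5 + 1 = 6.
S2 applies: 6 + 2 = 8.
S4 does not apply.
S5 applies: 8 − 1 = 7.
S6 applies (level before this adjustment is 7 < 17, so +2): 7 + 2 = 9.
S7 applies: 9 + 1 = 10.
Final offense level: 10.
Criminal history: 2 prior points → Category I (0-6).
Level 10 falls in the 7-12 band.
Grid: Level 7-12 × Category I = 9-20 months.

9-20 months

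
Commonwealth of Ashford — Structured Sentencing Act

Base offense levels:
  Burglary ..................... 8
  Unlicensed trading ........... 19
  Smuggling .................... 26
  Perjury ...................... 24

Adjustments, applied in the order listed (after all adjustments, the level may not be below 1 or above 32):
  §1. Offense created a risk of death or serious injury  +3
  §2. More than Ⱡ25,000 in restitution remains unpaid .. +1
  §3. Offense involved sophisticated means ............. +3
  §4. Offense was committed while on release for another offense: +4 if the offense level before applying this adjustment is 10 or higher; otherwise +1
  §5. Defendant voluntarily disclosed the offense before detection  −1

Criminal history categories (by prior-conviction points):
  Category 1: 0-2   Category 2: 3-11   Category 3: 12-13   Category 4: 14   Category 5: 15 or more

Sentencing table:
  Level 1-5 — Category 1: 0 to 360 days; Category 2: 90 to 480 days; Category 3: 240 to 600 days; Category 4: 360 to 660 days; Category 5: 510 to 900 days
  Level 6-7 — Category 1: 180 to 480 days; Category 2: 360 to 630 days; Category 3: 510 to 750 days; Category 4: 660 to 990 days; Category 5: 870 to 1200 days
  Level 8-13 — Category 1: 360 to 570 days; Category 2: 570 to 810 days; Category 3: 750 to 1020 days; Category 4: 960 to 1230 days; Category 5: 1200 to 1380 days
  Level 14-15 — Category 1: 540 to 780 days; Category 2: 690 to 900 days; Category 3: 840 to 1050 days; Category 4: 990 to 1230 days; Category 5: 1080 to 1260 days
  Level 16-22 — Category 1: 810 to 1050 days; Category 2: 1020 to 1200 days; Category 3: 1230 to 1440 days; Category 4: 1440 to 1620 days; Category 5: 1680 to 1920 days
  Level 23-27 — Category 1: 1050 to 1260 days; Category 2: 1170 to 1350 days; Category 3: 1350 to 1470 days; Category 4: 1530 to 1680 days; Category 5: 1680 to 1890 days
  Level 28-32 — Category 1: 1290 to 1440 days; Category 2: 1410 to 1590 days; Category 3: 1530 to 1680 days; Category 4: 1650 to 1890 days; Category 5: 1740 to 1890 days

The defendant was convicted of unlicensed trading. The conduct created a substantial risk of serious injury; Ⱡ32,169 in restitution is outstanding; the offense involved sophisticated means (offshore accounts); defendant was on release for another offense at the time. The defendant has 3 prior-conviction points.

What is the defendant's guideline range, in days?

1410-1590 days

Base offense level for unlicensed trading: 19.
§1 applies: 19 + 3 = 22.
§2 applies: 22 + 1 = 23.
§3 applies: 23 + 3 = 26.
§4 applies (level before this adjustment is 26 ≥ 10, so +4): 26 + 4 = 30.
Final offense level: 30.
Criminal history: 3 prior points → Category 2 (3-11).
Level 30 falls in the 28-32 band.
Grid: Level 28-32 × Category 2 = 1410-1590 days.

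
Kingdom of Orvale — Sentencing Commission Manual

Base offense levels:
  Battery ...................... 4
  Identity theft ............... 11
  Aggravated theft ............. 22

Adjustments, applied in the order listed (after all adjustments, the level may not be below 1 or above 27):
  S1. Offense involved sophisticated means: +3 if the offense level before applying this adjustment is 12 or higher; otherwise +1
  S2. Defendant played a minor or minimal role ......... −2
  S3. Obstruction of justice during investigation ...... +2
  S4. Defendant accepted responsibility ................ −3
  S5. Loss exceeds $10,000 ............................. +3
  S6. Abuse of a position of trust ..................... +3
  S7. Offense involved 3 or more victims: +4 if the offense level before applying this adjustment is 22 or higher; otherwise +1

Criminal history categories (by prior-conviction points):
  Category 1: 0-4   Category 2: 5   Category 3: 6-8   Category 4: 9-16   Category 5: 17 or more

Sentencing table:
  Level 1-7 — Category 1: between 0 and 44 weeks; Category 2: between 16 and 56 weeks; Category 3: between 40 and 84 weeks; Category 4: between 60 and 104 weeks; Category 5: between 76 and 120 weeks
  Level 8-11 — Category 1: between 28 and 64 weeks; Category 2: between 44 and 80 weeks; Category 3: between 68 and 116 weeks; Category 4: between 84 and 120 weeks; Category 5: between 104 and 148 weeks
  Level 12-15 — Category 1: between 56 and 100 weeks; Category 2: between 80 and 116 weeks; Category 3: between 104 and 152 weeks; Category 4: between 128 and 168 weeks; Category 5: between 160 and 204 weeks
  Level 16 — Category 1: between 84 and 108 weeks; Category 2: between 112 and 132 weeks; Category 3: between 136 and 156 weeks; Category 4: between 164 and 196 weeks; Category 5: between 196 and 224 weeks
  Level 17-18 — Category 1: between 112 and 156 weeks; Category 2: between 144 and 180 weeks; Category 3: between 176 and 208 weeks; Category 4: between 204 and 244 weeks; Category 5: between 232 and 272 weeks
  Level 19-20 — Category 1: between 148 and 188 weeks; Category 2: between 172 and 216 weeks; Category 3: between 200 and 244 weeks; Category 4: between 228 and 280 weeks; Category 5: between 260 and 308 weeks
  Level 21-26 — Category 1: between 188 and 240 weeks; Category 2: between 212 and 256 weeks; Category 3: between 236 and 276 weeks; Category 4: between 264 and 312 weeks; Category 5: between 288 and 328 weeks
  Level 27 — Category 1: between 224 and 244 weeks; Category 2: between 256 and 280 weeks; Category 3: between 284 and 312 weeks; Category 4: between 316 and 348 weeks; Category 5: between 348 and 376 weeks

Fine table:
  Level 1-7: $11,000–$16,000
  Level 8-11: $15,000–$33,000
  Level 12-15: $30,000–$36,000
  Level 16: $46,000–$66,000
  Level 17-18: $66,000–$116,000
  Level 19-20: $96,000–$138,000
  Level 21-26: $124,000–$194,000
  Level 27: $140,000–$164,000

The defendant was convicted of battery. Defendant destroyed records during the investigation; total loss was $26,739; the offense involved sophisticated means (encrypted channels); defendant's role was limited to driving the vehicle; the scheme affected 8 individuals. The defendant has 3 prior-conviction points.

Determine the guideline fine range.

$15,000–$33,000

Base offense level for battery: 4.
S1 applies (level before this adjustment is 4 < 12, so +1): 4 + 1 = 5.
S2 applies: 5 − 2 = 3.
S3 applies: 3 + 2 = 5.
S4 does not apply.
S5 applies: 5 + 3 = 8.
S6 does not apply.
S7 applies (level before this adjustment is 8 < 22, so +1): 8 + 1 = 9.
Final offense level: 9.
Level 9 falls in the 8-11 band.
Fine table: Level 8-11 → $15,000–$33,000.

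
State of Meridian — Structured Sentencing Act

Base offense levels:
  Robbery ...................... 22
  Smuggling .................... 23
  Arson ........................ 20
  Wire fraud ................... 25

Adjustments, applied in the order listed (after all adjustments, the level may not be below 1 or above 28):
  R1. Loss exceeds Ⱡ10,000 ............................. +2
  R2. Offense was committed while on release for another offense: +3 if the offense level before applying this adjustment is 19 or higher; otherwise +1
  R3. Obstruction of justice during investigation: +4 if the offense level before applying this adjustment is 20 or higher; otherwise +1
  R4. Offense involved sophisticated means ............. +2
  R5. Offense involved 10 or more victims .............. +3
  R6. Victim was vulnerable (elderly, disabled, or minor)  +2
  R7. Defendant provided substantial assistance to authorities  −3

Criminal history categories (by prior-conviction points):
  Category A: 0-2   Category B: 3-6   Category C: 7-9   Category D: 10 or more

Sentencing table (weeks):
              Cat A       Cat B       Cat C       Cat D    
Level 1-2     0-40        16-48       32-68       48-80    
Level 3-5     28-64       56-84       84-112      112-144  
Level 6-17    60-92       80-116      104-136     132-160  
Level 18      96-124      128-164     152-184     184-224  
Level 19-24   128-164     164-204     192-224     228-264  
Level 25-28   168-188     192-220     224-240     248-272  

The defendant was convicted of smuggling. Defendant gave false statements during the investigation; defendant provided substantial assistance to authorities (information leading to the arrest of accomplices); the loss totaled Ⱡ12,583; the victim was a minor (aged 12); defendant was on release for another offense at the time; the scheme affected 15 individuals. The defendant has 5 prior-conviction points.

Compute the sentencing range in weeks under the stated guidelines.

192-220 weeks

Base offense level for smuggling: 23.
R1 applies: 23 + 2 = 25.
R2 applies (level before this adjustment is 25 ≥ 19, so +3): 25 + 3 = 28.
R3 applies (level before this adjustment is 28 ≥ 20, so +4): 28 + 4 = 32.
R4 does not apply.
R5 applies: 32 + 3 = 35.
R6 applies: 35 + 2 = 37.
R7 applies: 37 − 3 = 34.
Level 34 exceeds the maximum of 28; capped at 28.
Final offense level: 28.
Criminal history: 5 prior points → Category B (3-6).
Level 28 falls in the 25-28 band.
Grid: Level 25-28 × Category B = 192-220 weeks.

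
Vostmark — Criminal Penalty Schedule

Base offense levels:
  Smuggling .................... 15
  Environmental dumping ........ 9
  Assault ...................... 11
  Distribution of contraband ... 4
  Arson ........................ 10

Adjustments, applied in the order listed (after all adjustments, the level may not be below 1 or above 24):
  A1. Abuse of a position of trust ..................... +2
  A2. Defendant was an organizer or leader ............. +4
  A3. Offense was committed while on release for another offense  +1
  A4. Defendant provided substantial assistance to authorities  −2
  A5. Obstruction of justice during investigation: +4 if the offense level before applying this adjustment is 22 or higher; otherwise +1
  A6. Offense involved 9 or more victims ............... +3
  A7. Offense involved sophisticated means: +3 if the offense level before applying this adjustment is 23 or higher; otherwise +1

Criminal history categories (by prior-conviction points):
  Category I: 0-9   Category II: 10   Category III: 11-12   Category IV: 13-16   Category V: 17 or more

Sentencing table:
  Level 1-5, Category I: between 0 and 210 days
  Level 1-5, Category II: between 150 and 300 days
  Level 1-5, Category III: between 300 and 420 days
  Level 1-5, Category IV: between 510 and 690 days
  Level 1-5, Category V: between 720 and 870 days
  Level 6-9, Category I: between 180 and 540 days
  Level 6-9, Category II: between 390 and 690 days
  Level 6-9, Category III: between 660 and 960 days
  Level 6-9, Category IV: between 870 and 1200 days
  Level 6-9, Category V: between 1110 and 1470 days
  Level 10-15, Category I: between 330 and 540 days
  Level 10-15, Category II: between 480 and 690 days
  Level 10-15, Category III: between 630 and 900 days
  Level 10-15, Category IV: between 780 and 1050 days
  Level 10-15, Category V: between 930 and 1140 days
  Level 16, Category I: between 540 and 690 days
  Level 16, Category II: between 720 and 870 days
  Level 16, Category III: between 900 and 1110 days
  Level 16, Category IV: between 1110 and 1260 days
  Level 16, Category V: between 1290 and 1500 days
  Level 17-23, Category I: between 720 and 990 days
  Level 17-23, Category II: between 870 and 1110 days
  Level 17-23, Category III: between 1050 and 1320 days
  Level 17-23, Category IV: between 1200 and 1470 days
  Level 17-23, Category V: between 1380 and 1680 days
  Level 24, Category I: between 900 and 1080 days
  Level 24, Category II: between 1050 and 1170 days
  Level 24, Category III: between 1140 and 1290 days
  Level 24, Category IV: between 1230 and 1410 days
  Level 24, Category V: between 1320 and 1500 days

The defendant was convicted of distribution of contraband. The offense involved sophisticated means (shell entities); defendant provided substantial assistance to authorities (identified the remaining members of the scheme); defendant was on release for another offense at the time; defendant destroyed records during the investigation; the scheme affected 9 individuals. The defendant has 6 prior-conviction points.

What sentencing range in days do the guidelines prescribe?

Base offense level for distribution of contraband: 4.
A2 does not apply.
A3 applies: 4 + 1 = 5.
A4 applies: 5 − 2 = 3.
A5 applies (level before this adjustment is 3 < 22, so +1): 3 + 1 = 4.
A6 applies: 4 + 3 = 7.
A7 applies (level before this adjustment is 7 < 23, so +1): 7 + 1 = 8.
Final offense level: 8.
Criminal history: 6 prior points → Category I (0-9).
Level 8 falls in the 6-9 band.
Grid: Level 6-9 × Category I = 180-540 days.

180-540 days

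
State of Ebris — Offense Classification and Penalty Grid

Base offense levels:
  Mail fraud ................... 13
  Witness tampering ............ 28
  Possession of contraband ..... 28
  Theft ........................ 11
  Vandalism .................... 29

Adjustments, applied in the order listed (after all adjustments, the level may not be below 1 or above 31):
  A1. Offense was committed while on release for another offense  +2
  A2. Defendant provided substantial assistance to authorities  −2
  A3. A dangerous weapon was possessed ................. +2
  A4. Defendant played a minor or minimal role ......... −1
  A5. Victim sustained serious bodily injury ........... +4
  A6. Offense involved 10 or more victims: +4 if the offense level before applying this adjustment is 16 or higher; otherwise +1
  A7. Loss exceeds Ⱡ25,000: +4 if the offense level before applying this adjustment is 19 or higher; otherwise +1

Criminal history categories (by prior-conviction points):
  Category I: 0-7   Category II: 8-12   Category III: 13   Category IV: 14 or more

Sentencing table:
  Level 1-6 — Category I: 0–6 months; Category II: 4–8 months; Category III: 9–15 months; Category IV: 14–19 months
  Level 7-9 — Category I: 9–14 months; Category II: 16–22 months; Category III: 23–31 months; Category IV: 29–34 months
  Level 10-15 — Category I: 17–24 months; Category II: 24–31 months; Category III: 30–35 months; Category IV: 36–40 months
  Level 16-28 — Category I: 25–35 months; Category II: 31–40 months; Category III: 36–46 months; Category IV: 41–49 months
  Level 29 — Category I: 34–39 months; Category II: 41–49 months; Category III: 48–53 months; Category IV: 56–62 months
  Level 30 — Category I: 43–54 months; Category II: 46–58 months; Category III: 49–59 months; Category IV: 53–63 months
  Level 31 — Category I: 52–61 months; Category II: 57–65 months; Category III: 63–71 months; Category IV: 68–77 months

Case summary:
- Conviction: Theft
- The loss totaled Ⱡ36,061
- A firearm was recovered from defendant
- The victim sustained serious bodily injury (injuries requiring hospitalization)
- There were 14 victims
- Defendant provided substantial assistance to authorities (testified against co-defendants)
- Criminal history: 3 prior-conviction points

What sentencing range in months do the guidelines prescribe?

25-35 months

Base offense level for theft: 11.
A1 does not apply.
A2 applies: 11 − 2 = 9.
A3 applies: 9 + 2 = 11.
A4 does not apply.
A5 applies: 11 + 4 = 15.
A6 applies (level before this adjustment is 15 < 16, so +1): 15 + 1 = 16.
A7 applies (level before this adjustment is 16 < 19, so +1): 16 + 1 = 17.
Final offense level: 17.
Criminal history: 3 prior points → Category I (0-7).
Level 17 falls in the 16-28 band.
Grid: Level 16-28 × Category I = 25-35 months.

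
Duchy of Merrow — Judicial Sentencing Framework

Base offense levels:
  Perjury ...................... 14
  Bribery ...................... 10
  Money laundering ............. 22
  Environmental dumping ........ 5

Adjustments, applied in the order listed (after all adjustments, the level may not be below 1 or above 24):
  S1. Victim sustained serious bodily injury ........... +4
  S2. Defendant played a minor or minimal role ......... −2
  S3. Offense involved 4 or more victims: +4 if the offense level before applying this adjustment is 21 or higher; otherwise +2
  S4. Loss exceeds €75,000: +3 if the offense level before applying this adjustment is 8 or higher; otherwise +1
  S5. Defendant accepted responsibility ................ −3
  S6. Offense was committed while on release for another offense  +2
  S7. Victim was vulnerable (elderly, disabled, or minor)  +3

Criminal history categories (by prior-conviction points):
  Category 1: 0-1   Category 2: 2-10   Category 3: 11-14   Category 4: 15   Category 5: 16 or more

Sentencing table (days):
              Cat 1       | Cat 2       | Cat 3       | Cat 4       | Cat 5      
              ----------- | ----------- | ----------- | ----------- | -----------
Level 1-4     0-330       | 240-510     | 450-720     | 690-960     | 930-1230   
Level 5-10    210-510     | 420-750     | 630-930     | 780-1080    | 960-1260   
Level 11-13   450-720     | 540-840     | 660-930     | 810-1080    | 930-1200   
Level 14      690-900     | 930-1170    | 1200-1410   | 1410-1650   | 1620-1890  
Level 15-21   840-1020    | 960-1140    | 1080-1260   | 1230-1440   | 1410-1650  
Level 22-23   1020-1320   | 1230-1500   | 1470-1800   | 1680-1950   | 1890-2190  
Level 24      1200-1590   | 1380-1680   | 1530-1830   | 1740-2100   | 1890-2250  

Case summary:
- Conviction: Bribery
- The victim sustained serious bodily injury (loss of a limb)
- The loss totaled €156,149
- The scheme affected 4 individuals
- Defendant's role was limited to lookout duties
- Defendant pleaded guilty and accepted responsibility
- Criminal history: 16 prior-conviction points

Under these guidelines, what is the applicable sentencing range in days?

Base offense level for bribery: 10.
S1 applies: 10 + 4 = 14.
S2 applies: 14 − 2 = 12.
S3 applies (level before this adjustment is 12 < 21, so +2): 12 + 2 = 14.
S4 applies (level before this adjustment is 14 ≥ 8, so +3): 14 + 3 = 17.
S5 applies: 17 − 3 = 14.
S6 does not apply.
Final offense level: 14.
Criminal history: 16 prior points → Category 5 (16+).
Level 14 falls in the 14 band.
Grid: Level 14 × Category 5 = 1620-1890 days.

1620-1890 days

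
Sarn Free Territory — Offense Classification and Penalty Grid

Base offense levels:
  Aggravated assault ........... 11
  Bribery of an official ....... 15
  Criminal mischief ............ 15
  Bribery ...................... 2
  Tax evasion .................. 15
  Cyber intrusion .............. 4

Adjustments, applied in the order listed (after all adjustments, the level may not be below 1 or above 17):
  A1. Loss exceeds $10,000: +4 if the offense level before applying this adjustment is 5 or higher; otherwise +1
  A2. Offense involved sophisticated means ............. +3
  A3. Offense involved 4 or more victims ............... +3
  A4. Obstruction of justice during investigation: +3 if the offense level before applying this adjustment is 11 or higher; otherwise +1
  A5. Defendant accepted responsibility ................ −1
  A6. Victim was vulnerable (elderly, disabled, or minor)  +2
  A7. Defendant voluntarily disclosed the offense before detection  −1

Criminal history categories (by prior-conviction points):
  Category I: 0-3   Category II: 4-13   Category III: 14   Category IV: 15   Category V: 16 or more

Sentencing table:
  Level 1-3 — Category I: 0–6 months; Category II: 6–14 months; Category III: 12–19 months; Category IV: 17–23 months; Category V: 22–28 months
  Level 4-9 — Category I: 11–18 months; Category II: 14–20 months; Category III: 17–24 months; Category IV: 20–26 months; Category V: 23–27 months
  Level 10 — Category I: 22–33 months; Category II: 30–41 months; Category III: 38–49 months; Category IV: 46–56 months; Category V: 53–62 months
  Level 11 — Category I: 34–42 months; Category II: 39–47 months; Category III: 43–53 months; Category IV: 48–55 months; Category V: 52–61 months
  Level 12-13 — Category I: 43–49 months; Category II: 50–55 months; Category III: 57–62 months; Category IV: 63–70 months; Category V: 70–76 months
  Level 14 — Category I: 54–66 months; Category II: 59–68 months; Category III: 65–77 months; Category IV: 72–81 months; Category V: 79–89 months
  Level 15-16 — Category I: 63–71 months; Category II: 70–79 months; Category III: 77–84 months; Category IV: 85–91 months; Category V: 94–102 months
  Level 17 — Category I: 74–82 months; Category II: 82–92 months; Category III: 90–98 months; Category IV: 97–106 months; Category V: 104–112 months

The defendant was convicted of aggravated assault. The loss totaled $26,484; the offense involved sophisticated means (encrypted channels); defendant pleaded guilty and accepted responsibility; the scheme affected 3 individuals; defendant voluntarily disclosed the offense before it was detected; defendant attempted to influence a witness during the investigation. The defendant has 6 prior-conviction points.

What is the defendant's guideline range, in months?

Base offense level for aggravated assault: 11.
A1 applies (level before this adjustment is 11 ≥ 5, so +4): 11 + 4 = 15.
A2 applies: 15 + 3 = 18.
A3 does not apply.
A4 applies (level before this adjustment is 18 ≥ 11, so +3): 18 + 3 = 21.
A5 applies: 21 − 1 = 20.
A7 applies: 20 − 1 = 19.
Level 19 exceeds the maximum of 17; capped at 17.
Final offense level: 17.
Criminal history: 6 prior points → Category II (4-13).
Level 17 falls in the 17 band.
Grid: Level 17 × Category II = 82-92 months.

82-92 months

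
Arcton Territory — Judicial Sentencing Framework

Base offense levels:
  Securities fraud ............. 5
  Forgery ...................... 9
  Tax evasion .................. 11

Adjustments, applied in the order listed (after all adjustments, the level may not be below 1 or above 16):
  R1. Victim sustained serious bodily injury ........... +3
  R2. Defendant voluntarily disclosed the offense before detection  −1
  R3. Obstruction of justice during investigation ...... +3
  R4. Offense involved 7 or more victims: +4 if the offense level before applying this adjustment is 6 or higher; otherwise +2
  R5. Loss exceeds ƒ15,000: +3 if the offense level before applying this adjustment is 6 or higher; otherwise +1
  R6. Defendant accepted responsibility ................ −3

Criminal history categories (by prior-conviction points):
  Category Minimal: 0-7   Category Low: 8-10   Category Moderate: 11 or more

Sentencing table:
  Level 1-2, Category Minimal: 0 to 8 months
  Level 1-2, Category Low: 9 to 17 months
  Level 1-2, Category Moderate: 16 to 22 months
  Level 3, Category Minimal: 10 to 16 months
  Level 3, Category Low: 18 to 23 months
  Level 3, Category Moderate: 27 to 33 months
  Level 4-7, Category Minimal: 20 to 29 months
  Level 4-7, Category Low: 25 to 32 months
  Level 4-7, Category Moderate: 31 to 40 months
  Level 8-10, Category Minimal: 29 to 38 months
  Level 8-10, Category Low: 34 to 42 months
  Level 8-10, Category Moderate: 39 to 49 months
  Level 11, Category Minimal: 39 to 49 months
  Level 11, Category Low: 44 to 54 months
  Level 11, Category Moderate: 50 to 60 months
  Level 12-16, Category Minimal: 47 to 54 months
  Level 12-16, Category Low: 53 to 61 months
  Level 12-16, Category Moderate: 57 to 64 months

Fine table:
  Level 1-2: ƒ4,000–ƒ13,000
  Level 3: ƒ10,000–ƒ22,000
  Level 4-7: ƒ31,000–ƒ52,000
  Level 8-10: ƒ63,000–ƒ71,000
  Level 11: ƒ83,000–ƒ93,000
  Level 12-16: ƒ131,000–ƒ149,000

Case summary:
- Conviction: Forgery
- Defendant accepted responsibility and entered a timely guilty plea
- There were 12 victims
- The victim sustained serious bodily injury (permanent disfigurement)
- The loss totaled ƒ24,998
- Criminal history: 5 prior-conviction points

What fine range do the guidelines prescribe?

ƒ131,000–ƒ149,000

Base offense level for forgery: 9.
R1 applies: 9 + 3 = 12.
R2 does not apply.
R3 does not apply.
R4 applies (level before this adjustment is 12 ≥ 6, so +4): 12 + 4 = 16.
R5 applies (level before this adjustment is 16 ≥ 6, so +3): 16 + 3 = 19.
R6 applies: 19 − 3 = 16.
Final offense level: 16.
Level 16 falls in the 12-16 band.
Fine table: Level 12-16 → ƒ131,000–ƒ149,000.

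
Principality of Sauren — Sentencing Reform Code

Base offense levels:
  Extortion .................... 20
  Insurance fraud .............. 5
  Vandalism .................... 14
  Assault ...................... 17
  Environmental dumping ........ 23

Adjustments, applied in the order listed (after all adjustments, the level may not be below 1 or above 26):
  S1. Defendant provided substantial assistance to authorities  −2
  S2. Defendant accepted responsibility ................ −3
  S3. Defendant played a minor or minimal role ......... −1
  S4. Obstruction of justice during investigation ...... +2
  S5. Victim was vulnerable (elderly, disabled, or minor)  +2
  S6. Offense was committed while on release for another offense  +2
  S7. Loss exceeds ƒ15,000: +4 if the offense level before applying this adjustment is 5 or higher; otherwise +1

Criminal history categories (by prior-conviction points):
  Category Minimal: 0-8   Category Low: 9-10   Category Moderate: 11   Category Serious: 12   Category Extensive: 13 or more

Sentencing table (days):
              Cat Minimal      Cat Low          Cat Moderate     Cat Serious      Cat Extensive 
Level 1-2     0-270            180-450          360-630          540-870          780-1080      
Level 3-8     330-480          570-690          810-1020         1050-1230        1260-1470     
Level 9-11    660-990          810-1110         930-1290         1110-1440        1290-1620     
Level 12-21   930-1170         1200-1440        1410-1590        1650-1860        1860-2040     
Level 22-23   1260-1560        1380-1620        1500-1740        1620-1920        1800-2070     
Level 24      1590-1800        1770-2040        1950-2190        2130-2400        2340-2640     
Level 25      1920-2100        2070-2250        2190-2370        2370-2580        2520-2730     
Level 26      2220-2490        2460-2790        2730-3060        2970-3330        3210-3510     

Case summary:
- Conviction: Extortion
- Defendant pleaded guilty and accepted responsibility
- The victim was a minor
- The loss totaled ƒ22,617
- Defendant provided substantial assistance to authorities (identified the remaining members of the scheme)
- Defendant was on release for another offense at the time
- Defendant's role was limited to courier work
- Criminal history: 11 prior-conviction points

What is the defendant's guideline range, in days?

Base offense level for extortion: 20.
S1 applies: 20 − 2 = 18.
S2 applies: 18 − 3 = 15.
S3 applies: 15 − 1 = 14.
S4 does not apply.
S5 applies: 14 + 2 = 16.
S6 applies: 16 + 2 = 18.
S7 applies (level before this adjustment is 18 ≥ 5, so +4): 18 + 4 = 22.
Final offense level: 22.
Criminal history: 11 prior points → Category Moderate (11).
Level 22 falls in the 22-23 band.
Grid: Level 22-23 × Category Moderate = 1500-1740 days.

1500-1740 days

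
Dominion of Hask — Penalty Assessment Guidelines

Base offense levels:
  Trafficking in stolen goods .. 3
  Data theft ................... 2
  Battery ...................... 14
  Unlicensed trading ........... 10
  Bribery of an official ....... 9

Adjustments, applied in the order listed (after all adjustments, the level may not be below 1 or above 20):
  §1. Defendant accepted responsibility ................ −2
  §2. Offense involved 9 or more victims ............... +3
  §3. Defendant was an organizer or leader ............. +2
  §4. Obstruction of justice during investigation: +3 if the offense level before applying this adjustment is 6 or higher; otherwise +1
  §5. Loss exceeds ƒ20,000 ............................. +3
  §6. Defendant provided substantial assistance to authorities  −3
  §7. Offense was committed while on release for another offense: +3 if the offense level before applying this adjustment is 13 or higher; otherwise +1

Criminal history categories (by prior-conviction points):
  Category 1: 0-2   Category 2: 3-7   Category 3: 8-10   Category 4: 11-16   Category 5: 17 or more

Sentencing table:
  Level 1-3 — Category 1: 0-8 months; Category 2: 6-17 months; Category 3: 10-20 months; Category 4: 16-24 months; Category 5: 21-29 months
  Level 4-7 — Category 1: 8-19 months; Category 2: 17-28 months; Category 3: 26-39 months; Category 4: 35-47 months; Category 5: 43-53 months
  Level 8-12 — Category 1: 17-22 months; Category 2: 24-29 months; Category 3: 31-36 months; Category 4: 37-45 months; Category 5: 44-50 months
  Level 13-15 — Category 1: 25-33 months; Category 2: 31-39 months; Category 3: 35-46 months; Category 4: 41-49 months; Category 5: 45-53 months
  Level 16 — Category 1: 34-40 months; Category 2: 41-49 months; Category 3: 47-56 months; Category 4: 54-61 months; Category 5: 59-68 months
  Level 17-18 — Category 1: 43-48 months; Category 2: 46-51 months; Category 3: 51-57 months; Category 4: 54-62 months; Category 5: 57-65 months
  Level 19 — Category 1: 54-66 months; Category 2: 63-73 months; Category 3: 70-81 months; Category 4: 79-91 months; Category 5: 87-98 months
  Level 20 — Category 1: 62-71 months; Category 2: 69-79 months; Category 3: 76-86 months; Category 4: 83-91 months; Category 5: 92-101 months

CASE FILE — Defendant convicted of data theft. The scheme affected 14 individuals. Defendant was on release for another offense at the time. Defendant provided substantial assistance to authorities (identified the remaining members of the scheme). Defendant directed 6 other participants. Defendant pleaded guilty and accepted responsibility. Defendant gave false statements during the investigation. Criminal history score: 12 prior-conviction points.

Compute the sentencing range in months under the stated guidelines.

Base offense level for data theft: 2.
§1 applies: 2 − 2 = 0.
§2 applies: 0 + 3 = 3.
§3 applies: 3 + 2 = 5.
§4 applies (level before this adjustment is 5 < 6, so +1): 5 + 1 = 6.
§6 applies: 6 − 3 = 3.
§7 applies (level before this adjustment is 3 < 13, so +1): 3 + 1 = 4.
Final offense level: 4.
Criminal history: 12 prior points → Category 4 (11-16).
Level 4 falls in the 4-7 band.
Grid: Level 4-7 × Category 4 = 35-47 months.

35-47 months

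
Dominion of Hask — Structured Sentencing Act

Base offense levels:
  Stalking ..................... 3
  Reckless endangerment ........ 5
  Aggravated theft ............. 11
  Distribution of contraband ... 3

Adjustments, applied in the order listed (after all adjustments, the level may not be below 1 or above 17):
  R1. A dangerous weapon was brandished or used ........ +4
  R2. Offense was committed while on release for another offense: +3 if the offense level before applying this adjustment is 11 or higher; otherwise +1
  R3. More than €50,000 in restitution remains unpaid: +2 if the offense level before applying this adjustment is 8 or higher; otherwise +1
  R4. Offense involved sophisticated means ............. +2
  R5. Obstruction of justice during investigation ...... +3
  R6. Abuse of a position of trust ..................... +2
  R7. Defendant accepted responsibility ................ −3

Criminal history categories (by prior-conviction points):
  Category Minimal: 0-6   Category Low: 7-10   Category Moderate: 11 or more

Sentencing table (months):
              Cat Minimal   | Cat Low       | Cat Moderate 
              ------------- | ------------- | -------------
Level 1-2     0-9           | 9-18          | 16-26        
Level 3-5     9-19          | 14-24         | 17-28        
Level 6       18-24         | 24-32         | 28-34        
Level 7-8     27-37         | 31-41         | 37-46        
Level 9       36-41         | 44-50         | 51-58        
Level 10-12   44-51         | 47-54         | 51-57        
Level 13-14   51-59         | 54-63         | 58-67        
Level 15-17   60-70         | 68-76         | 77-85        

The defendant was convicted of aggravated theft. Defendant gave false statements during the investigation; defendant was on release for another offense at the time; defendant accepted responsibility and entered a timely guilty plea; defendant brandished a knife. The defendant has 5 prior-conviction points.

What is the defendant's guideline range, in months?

60-70 months

Base offense level for aggravated theft: 11.
R1 applies: 11 + 4 = 15.
R2 applies (level before this adjustment is 15 ≥ 11, so +3): 15 + 3 = 18.
R5 applies: 18 + 3 = 21.
R7 applies: 21 − 3 = 18.
Level 18 exceeds the maximum of 17; capped at 17.
Final offense level: 17.
Criminal history: 5 prior points → Category Minimal (0-6).
Level 17 falls in the 15-17 band.
Grid: Level 15-17 × Category Minimal = 60-70 months.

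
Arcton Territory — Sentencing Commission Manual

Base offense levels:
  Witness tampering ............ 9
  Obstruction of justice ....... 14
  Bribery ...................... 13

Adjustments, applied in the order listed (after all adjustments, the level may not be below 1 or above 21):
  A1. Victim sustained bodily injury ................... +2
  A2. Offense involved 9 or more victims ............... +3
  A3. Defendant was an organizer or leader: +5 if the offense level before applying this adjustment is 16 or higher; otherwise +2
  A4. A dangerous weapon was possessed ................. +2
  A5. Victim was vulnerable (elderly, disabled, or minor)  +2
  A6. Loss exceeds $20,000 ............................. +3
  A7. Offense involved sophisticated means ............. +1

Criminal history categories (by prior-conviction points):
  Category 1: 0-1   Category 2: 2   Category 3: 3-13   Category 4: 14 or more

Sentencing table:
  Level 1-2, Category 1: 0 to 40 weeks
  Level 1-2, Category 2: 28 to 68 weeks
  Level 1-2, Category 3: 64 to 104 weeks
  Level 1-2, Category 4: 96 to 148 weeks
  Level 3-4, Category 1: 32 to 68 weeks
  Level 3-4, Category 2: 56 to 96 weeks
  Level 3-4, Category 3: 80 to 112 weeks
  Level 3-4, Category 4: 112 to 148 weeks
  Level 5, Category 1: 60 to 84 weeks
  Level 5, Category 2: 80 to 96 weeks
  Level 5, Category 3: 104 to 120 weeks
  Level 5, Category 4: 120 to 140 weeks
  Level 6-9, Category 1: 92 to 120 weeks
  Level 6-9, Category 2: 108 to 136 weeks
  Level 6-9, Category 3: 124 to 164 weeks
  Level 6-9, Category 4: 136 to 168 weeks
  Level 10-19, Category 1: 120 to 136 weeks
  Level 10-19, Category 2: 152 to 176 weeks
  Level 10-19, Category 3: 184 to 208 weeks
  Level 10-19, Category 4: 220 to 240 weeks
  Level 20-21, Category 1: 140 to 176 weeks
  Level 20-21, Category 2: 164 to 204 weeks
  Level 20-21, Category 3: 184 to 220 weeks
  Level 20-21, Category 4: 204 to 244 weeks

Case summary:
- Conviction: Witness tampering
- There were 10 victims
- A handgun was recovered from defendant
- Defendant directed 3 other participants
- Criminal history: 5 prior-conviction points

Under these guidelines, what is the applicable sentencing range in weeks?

184-208 weeks

Base offense level for witness tampering: 9.
A1 does not apply.
A2 applies: 9 + 3 = 12.
A3 applies (level before this adjustment is 12 < 16, so +2): 12 + 2 = 14.
A4 applies: 14 + 2 = 16.
A5 does not apply.
Final offense level: 16.
Criminal history: 5 prior points → Category 3 (3-13).
Level 16 falls in the 10-19 band.
Grid: Level 10-19 × Category 3 = 184-208 weeks.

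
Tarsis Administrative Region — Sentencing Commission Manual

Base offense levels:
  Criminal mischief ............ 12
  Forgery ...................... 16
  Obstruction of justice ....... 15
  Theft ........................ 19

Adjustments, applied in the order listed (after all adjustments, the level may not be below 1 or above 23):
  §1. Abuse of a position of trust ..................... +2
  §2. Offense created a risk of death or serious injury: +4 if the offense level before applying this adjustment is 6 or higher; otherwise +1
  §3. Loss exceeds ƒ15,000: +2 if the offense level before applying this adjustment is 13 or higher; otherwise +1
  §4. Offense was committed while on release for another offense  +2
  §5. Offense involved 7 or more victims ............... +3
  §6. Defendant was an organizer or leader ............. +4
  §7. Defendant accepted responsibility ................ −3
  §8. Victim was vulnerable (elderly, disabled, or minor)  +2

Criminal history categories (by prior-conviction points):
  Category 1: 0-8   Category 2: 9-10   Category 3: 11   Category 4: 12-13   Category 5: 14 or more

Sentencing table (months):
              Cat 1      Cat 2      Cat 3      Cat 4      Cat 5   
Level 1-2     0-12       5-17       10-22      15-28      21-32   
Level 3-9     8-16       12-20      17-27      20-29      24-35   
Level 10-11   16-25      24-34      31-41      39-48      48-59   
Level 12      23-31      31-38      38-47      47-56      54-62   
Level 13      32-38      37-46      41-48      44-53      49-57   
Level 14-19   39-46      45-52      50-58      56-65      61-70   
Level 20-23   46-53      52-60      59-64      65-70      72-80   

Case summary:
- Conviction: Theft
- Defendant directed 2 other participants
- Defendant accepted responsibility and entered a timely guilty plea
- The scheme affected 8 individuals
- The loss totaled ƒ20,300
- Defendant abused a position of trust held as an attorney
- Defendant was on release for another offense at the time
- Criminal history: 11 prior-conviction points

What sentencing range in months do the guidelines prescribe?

Base offense level for theft: 19.
§1 applies: 19 + 2 = 21.
§3 applies (level before this adjustment is 21 ≥ 13, so +2): 21 + 2 = 23.
§4 applies: 23 + 2 = 25.
§5 applies: 25 + 3 = 28.
§6 applies: 28 + 4 = 32.
§7 applies: 32 − 3 = 29.
§8 does not apply.
Level 29 exceeds the maximum of 23; capped at 23.
Final offense level: 23.
Criminal history: 11 prior points → Category 3 (11).
Level 23 falls in the 20-23 band.
Grid: Level 20-23 × Category 3 = 59-64 months.

59-64 months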